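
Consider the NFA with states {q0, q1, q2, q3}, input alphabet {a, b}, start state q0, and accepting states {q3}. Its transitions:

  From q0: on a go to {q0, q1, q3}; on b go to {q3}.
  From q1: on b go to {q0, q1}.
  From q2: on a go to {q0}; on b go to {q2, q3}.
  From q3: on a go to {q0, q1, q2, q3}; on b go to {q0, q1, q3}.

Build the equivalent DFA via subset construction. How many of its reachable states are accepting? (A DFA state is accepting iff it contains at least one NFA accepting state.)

3

Start state of the DFA: {q0}.
{q0} --a--> {q0, q1, q3}  [new]
{q0} --b--> {q3}  [new]
{q0, q1, q3} --a--> {q0, q1, q2, q3}  [new]
{q0, q1, q3} --b--> {q0, q1, q3}  [seen]
{q3} --a--> {q0, q1, q2, q3}  [seen]
{q3} --b--> {q0, q1, q3}  [seen]
{q0, q1, q2, q3} --a--> {q0, q1, q2, q3}  [seen]
{q0, q1, q2, q3} --b--> {q0, q1, q2, q3}  [seen]
Reachable DFA states: {q0}, {q0, q1, q3}, {q3}, {q0, q1, q2, q3}.
Accepting DFA states (contain an NFA accepting state): {q0, q1, q3}, {q3}, {q0, q1, q2, q3}.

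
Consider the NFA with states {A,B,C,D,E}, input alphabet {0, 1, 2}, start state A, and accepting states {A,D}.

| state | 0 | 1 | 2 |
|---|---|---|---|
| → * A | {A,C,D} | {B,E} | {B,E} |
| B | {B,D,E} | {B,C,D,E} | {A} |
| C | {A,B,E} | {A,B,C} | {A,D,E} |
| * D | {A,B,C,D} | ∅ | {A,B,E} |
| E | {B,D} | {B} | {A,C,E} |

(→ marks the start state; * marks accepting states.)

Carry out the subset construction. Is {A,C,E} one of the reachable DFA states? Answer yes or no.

Start state of the DFA: {A}.
{A} --0--> {A,C,D}  [new]
{A} --1--> {B,E}  [new]
{A} --2--> {B,E}  [seen]
{A,C,D} --0--> {A,B,C,D,E}  [new]
{A,C,D} --1--> {A,B,C,E}  [new]
{A,C,D} --2--> {A,B,D,E}  [new]
{B,E} --0--> {B,D,E}  [new]
{B,E} --1--> {B,C,D,E}  [new]
{B,E} --2--> {A,C,E}  [new]
{A,B,C,D,E} --0--> {A,B,C,D,E}  [seen]
{A,B,C,D,E} --1--> {A,B,C,D,E}  [seen]
{A,B,C,D,E} --2--> {A,B,C,D,E}  [seen]
{A,B,C,E} --0--> {A,B,C,D,E}  [seen]
{A,B,C,E} --1--> {A,B,C,D,E}  [seen]
{A,B,C,E} --2--> {A,B,C,D,E}  [seen]
{A,B,D,E} --0--> {A,B,C,D,E}  [seen]
{A,B,D,E} --1--> {B,C,D,E}  [seen]
{A,B,D,E} --2--> {A,B,C,E}  [seen]
{B,D,E} --0--> {A,B,C,D,E}  [seen]
{B,D,E} --1--> {B,C,D,E}  [seen]
{B,D,E} --2--> {A,B,C,E}  [seen]
{B,C,D,E} --0--> {A,B,C,D,E}  [seen]
{B,C,D,E} --1--> {A,B,C,D,E}  [seen]
{B,C,D,E} --2--> {A,B,C,D,E}  [seen]
{A,C,E} --0--> {A,B,C,D,E}  [seen]
{A,C,E} --1--> {A,B,C,E}  [seen]
{A,C,E} --2--> {A,B,C,D,E}  [seen]
Reachable DFA states: {A}, {A,C,D}, {B,E}, {A,B,C,D,E}, {A,B,C,E}, {A,B,D,E}, {B,D,E}, {B,C,D,E}, {A,C,E}.
{A,C,E} is among them.

yes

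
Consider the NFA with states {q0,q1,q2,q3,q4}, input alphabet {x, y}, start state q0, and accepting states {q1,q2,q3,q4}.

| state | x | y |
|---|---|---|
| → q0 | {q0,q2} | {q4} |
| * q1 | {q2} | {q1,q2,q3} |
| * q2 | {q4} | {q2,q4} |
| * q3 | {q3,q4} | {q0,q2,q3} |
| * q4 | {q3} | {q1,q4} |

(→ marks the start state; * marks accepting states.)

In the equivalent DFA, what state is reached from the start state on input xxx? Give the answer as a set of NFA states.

{q0,q2,q3,q4}

Start: {q0}.
δ(q0,x) = {q0,q2}.
Union: {q0,q2}.
After x: {q0,q2}.
δ(q0,x) = {q0,q2}; δ(q2,x) = {q4}.
Union: {q0,q2,q4}.
After x: {q0,q2,q4}.
δ(q0,x) = {q0,q2}; δ(q2,x) = {q4}; δ(q4,x) = {q3}.
Union: {q0,q2,q3,q4}.
After x: {q0,q2,q3,q4}.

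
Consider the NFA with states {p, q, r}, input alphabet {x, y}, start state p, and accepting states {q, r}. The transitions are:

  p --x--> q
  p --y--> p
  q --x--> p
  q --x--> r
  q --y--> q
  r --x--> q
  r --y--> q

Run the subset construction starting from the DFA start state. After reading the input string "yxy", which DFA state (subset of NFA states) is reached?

{q}

Start: {p}.
δ(p,y) = {p}.
Union: {p}.
After y: {p}.
δ(p,x) = {q}.
Union: {q}.
After x: {q}.
δ(q,y) = {q}.
Union: {q}.
After y: {q}.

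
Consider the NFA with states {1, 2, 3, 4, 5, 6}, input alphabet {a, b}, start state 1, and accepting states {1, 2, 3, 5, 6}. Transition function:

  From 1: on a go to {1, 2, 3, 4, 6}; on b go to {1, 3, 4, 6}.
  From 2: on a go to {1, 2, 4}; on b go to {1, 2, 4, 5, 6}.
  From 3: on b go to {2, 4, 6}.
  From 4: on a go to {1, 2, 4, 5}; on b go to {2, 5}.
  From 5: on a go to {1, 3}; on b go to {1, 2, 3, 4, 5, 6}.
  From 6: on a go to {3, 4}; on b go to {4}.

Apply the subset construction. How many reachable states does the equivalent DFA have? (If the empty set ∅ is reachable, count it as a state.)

4

Start state of the DFA: {1}.
{1} --a--> {1, 2, 3, 4, 6}  [new]
{1} --b--> {1, 3, 4, 6}  [new]
{1, 2, 3, 4, 6} --a--> {1, 2, 3, 4, 5, 6}  [new]
{1, 2, 3, 4, 6} --b--> {1, 2, 3, 4, 5, 6}  [seen]
{1, 3, 4, 6} --a--> {1, 2, 3, 4, 5, 6}  [seen]
{1, 3, 4, 6} --b--> {1, 2, 3, 4, 5, 6}  [seen]
{1, 2, 3, 4, 5, 6} --a--> {1, 2, 3, 4, 5, 6}  [seen]
{1, 2, 3, 4, 5, 6} --b--> {1, 2, 3, 4, 5, 6}  [seen]
Reachable DFA states: {1}, {1, 2, 3, 4, 6}, {1, 3, 4, 6}, {1, 2, 3, 4, 5, 6}.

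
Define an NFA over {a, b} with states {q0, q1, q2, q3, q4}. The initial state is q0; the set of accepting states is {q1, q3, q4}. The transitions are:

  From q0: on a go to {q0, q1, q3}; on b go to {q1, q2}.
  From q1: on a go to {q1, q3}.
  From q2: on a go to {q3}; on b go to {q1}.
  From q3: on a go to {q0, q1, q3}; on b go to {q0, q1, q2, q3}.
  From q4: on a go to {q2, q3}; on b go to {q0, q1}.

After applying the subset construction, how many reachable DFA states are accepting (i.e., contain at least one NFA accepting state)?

Start state of the DFA: {q0}.
{q0} --a--> {q0, q1, q3}  [new]
{q0} --b--> {q1, q2}  [new]
{q0, q1, q3} --a--> {q0, q1, q3}  [seen]
{q0, q1, q3} --b--> {q0, q1, q2, q3}  [new]
{q1, q2} --a--> {q1, q3}  [new]
{q1, q2} --b--> {q1}  [new]
{q0, q1, q2, q3} --a--> {q0, q1, q3}  [seen]
{q0, q1, q2, q3} --b--> {q0, q1, q2, q3}  [seen]
{q1, q3} --a--> {q0, q1, q3}  [seen]
{q1, q3} --b--> {q0, q1, q2, q3}  [seen]
{q1} --a--> {q1, q3}  [seen]
{q1} --b--> ∅  [new]
∅ --a--> ∅  [seen]
∅ --b--> ∅  [seen]
Reachable DFA states: {q0}, {q0, q1, q3}, {q1, q2}, {q0, q1, q2, q3}, {q1, q3}, {q1}, ∅.
Accepting DFA states (contain an NFA accepting state): {q0, q1, q3}, {q1, q2}, {q0, q1, q2, q3}, {q1, q3}, {q1}.

5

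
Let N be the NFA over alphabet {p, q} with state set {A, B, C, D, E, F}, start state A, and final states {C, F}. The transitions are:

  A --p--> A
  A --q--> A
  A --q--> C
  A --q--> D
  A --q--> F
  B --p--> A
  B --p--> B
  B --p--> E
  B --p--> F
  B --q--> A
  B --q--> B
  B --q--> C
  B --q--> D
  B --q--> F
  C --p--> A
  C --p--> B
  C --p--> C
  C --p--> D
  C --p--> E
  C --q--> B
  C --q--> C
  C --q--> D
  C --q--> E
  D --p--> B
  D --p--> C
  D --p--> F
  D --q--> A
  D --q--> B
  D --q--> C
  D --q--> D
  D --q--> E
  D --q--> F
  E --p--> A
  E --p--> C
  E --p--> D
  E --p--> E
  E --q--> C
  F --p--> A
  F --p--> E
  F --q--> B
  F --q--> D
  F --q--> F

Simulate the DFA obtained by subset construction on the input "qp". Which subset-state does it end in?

Start: {A}.
δ(A,q) = {A, C, D, F}.
Union: {A, C, D, F}.
After q: {A, C, D, F}.
δ(A,p) = {A}; δ(C,p) = {A, B, C, D, E}; δ(D,p) = {B, C, F}; δ(F,p) = {A, E}.
Union: {A, B, C, D, E, F}.
After p: {A, B, C, D, E, F}.

{A, B, C, D, E, F}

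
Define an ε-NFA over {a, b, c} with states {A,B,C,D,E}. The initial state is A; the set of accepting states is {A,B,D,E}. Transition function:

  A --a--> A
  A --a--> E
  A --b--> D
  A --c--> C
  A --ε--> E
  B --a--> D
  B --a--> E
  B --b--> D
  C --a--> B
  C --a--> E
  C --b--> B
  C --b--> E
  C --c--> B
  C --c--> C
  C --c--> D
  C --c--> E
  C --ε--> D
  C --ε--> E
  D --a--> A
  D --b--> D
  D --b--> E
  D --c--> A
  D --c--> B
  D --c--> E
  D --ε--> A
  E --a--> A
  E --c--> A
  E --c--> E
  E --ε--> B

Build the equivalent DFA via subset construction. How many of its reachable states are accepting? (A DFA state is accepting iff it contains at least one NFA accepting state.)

3

Start state of the DFA: {A,B,E} (ε-closure of the NFA start).
{A,B,E} --a--> {A,B,D,E}  [new]
{A,B,E} --b--> {A,B,D,E}  [seen]
{A,B,E} --c--> {A,B,C,D,E}  [new]
{A,B,D,E} --a--> {A,B,D,E}  [seen]
{A,B,D,E} --b--> {A,B,D,E}  [seen]
{A,B,D,E} --c--> {A,B,C,D,E}  [seen]
{A,B,C,D,E} --a--> {A,B,D,E}  [seen]
{A,B,C,D,E} --b--> {A,B,D,E}  [seen]
{A,B,C,D,E} --c--> {A,B,C,D,E}  [seen]
Reachable DFA states: {A,B,E}, {A,B,D,E}, {A,B,C,D,E}.
Accepting DFA states (contain an NFA accepting state): {A,B,E}, {A,B,D,E}, {A,B,C,D,E}.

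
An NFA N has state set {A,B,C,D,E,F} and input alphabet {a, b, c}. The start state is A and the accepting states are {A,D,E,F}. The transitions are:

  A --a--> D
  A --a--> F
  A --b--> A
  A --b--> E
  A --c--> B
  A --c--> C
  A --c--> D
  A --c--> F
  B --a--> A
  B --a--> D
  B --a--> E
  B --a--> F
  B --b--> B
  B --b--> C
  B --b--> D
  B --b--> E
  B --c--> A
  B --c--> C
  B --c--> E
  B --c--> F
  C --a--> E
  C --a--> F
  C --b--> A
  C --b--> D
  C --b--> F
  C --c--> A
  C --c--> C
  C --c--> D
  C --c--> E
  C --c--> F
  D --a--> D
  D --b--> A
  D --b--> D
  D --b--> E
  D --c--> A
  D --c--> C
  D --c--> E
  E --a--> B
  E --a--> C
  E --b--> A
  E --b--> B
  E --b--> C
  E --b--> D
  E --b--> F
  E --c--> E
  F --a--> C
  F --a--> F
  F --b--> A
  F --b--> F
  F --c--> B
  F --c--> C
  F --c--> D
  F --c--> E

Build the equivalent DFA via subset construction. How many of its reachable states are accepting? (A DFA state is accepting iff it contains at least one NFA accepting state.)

Start state of the DFA: {A}.
{A} --a--> {D,F}  [new]
{A} --b--> {A,E}  [new]
{A} --c--> {B,C,D,F}  [new]
{D,F} --a--> {C,D,F}  [new]
{D,F} --b--> {A,D,E,F}  [new]
{D,F} --c--> {A,B,C,D,E}  [new]
{A,E} --a--> {B,C,D,F}  [seen]
{A,E} --b--> {A,B,C,D,E,F}  [new]
{A,E} --c--> {B,C,D,E,F}  [new]
{B,C,D,F} --a--> {A,C,D,E,F}  [new]
{B,C,D,F} --b--> {A,B,C,D,E,F}  [seen]
{B,C,D,F} --c--> {A,B,C,D,E,F}  [seen]
{C,D,F} --a--> {C,D,E,F}  [new]
{C,D,F} --b--> {A,D,E,F}  [seen]
{C,D,F} --c--> {A,B,C,D,E,F}  [seen]
{A,D,E,F} --a--> {B,C,D,F}  [seen]
{A,D,E,F} --b--> {A,B,C,D,E,F}  [seen]
{A,D,E,F} --c--> {A,B,C,D,E,F}  [seen]
{A,B,C,D,E} --a--> {A,B,C,D,E,F}  [seen]
{A,B,C,D,E} --b--> {A,B,C,D,E,F}  [seen]
{A,B,C,D,E} --c--> {A,B,C,D,E,F}  [seen]
{A,B,C,D,E,F} --a--> {A,B,C,D,E,F}  [seen]
{A,B,C,D,E,F} --b--> {A,B,C,D,E,F}  [seen]
{A,B,C,D,E,F} --c--> {A,B,C,D,E,F}  [seen]
{B,C,D,E,F} --a--> {A,B,C,D,E,F}  [seen]
{B,C,D,E,F} --b--> {A,B,C,D,E,F}  [seen]
{B,C,D,E,F} --c--> {A,B,C,D,E,F}  [seen]
{A,C,D,E,F} --a--> {B,C,D,E,F}  [seen]
{A,C,D,E,F} --b--> {A,B,C,D,E,F}  [seen]
{A,C,D,E,F} --c--> {A,B,C,D,E,F}  [seen]
{C,D,E,F} --a--> {B,C,D,E,F}  [seen]
{C,D,E,F} --b--> {A,B,C,D,E,F}  [seen]
{C,D,E,F} --c--> {A,B,C,D,E,F}  [seen]
Reachable DFA states: {A}, {D,F}, {A,E}, {B,C,D,F}, {C,D,F}, {A,D,E,F}, {A,B,C,D,E}, {A,B,C,D,E,F}, {B,C,D,E,F}, {A,C,D,E,F}, {C,D,E,F}.
Accepting DFA states (contain an NFA accepting state): {A}, {D,F}, {A,E}, {B,C,D,F}, {C,D,F}, {A,D,E,F}, {A,B,C,D,E}, {A,B,C,D,E,F}, {B,C,D,E,F}, {A,C,D,E,F}, {C,D,E,F}.

11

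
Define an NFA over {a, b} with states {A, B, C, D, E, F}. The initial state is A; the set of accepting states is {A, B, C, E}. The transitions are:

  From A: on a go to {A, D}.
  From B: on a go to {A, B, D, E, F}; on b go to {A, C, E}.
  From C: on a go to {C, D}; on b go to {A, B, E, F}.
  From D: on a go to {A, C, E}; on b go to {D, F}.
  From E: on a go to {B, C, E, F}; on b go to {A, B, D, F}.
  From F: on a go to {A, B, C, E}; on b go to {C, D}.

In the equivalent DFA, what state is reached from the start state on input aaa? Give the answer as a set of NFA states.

{A, B, C, D, E, F}

Start: {A}.
δ(A,a) = {A, D}.
Union: {A, D}.
After a: {A, D}.
δ(A,a) = {A, D}; δ(D,a) = {A, C, E}.
Union: {A, C, D, E}.
After a: {A, C, D, E}.
δ(A,a) = {A, D}; δ(C,a) = {C, D}; δ(D,a) = {A, C, E}; δ(E,a) = {B, C, E, F}.
Union: {A, B, C, D, E, F}.
After a: {A, B, C, D, E, F}.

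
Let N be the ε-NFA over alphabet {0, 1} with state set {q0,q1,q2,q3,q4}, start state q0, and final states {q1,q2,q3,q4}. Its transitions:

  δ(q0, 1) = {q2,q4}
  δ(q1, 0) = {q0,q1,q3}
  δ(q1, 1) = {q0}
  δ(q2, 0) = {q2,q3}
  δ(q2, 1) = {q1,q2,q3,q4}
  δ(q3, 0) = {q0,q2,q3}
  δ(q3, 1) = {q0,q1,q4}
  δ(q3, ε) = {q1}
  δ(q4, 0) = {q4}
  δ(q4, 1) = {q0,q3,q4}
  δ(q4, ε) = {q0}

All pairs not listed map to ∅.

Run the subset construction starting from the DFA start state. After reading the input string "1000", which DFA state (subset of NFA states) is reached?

Start: {q0}.
δ(q0,1) = {q2,q4}.
Union: {q2,q4}.
ε-closure gives {q0,q2,q4}.
After 1: {q0,q2,q4}.
δ(q0,0) = ∅; δ(q2,0) = {q2,q3}; δ(q4,0) = {q4}.
Union: {q2,q3,q4}.
ε-closure gives {q0,q1,q2,q3,q4}.
After 0: {q0,q1,q2,q3,q4}.
δ(q0,0) = ∅; δ(q1,0) = {q0,q1,q3}; δ(q2,0) = {q2,q3}; δ(q3,0) = {q0,q2,q3}; δ(q4,0) = {q4}.
Union: {q0,q1,q2,q3,q4}.
After 0: {q0,q1,q2,q3,q4}.
δ(q0,0) = ∅; δ(q1,0) = {q0,q1,q3}; δ(q2,0) = {q2,q3}; δ(q3,0) = {q0,q2,q3}; δ(q4,0) = {q4}.
Union: {q0,q1,q2,q3,q4}.
After 0: {q0,q1,q2,q3,q4}.

{q0,q1,q2,q3,q4}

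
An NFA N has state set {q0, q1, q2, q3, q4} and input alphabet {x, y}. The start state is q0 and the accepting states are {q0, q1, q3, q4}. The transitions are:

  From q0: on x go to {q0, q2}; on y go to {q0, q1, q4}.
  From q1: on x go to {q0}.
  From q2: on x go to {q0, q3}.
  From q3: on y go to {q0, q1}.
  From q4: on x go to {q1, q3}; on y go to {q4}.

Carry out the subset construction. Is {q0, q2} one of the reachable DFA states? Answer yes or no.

Start state of the DFA: {q0}.
{q0} --x--> {q0, q2}  [new]
{q0} --y--> {q0, q1, q4}  [new]
{q0, q2} --x--> {q0, q2, q3}  [new]
{q0, q2} --y--> {q0, q1, q4}  [seen]
{q0, q1, q4} --x--> {q0, q1, q2, q3}  [new]
{q0, q1, q4} --y--> {q0, q1, q4}  [seen]
{q0, q2, q3} --x--> {q0, q2, q3}  [seen]
{q0, q2, q3} --y--> {q0, q1, q4}  [seen]
{q0, q1, q2, q3} --x--> {q0, q2, q3}  [seen]
{q0, q1, q2, q3} --y--> {q0, q1, q4}  [seen]
Reachable DFA states: {q0}, {q0, q2}, {q0, q1, q4}, {q0, q2, q3}, {q0, q1, q2, q3}.
{q0, q2} is among them.

yes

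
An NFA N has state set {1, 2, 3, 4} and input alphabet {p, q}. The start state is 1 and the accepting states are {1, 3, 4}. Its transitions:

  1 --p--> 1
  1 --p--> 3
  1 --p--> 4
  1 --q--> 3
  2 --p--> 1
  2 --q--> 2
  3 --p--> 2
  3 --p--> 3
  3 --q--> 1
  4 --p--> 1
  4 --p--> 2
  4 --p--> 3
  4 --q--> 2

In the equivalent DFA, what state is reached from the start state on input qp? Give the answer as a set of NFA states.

{2, 3}

Start: {1}.
δ(1,q) = {3}.
Union: {3}.
After q: {3}.
δ(3,p) = {2, 3}.
Union: {2, 3}.
After p: {2, 3}.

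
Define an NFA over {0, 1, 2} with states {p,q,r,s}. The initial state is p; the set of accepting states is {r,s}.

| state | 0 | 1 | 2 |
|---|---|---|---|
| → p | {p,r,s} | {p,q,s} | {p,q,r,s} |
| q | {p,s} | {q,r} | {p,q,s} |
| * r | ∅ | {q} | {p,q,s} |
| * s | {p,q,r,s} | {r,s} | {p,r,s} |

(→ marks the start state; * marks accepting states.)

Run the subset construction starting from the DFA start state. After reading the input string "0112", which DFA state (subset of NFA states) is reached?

Start: {p}.
δ(p,0) = {p,r,s}.
Union: {p,r,s}.
After 0: {p,r,s}.
δ(p,1) = {p,q,s}; δ(r,1) = {q}; δ(s,1) = {r,s}.
Union: {p,q,r,s}.
After 1: {p,q,r,s}.
δ(p,1) = {p,q,s}; δ(q,1) = {q,r}; δ(r,1) = {q}; δ(s,1) = {r,s}.
Union: {p,q,r,s}.
After 1: {p,q,r,s}.
δ(p,2) = {p,q,r,s}; δ(q,2) = {p,q,s}; δ(r,2) = {p,q,s}; δ(s,2) = {p,r,s}.
Union: {p,q,r,s}.
After 2: {p,q,r,s}.

{p,q,r,s}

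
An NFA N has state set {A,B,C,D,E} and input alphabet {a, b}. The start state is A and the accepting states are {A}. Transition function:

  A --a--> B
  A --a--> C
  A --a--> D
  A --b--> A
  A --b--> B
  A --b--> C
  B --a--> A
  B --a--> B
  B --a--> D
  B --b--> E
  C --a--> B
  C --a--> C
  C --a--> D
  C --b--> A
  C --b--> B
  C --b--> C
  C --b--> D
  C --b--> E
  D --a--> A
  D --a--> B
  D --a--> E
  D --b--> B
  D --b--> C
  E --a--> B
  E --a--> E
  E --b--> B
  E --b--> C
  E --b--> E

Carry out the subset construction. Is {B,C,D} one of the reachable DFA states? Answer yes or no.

yes

Start state of the DFA: {A}.
{A} --a--> {B,C,D}  [new]
{A} --b--> {A,B,C}  [new]
{B,C,D} --a--> {A,B,C,D,E}  [new]
{B,C,D} --b--> {A,B,C,D,E}  [seen]
{A,B,C} --a--> {A,B,C,D}  [new]
{A,B,C} --b--> {A,B,C,D,E}  [seen]
{A,B,C,D,E} --a--> {A,B,C,D,E}  [seen]
{A,B,C,D,E} --b--> {A,B,C,D,E}  [seen]
{A,B,C,D} --a--> {A,B,C,D,E}  [seen]
{A,B,C,D} --b--> {A,B,C,D,E}  [seen]
Reachable DFA states: {A}, {B,C,D}, {A,B,C}, {A,B,C,D,E}, {A,B,C,D}.
{B,C,D} is among them.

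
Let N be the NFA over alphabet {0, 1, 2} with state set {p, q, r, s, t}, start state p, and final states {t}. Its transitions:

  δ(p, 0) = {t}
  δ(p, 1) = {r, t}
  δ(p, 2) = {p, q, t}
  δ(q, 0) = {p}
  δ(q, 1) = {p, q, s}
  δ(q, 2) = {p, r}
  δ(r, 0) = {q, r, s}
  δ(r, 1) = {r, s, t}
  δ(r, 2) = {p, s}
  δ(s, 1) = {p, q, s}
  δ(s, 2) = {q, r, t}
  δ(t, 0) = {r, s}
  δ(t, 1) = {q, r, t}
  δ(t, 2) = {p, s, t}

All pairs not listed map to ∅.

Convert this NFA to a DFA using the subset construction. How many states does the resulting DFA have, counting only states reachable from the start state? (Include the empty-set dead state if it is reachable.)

13

Start state of the DFA: {p}.
{p} --0--> {t}  [new]
{p} --1--> {r, t}  [new]
{p} --2--> {p, q, t}  [new]
{t} --0--> {r, s}  [new]
{t} --1--> {q, r, t}  [new]
{t} --2--> {p, s, t}  [new]
{r, t} --0--> {q, r, s}  [new]
{r, t} --1--> {q, r, s, t}  [new]
{r, t} --2--> {p, s, t}  [seen]
{p, q, t} --0--> {p, r, s, t}  [new]
{p, q, t} --1--> {p, q, r, s, t}  [new]
{p, q, t} --2--> {p, q, r, s, t}  [seen]
{r, s} --0--> {q, r, s}  [seen]
{r, s} --1--> {p, q, r, s, t}  [seen]
{r, s} --2--> {p, q, r, s, t}  [seen]
{q, r, t} --0--> {p, q, r, s}  [new]
{q, r, t} --1--> {p, q, r, s, t}  [seen]
{q, r, t} --2--> {p, r, s, t}  [seen]
{p, s, t} --0--> {r, s, t}  [new]
{p, s, t} --1--> {p, q, r, s, t}  [seen]
{p, s, t} --2--> {p, q, r, s, t}  [seen]
{q, r, s} --0--> {p, q, r, s}  [seen]
{q, r, s} --1--> {p, q, r, s, t}  [seen]
{q, r, s} --2--> {p, q, r, s, t}  [seen]
{q, r, s, t} --0--> {p, q, r, s}  [seen]
{q, r, s, t} --1--> {p, q, r, s, t}  [seen]
{q, r, s, t} --2--> {p, q, r, s, t}  [seen]
{p, r, s, t} --0--> {q, r, s, t}  [seen]
{p, r, s, t} --1--> {p, q, r, s, t}  [seen]
{p, r, s, t} --2--> {p, q, r, s, t}  [seen]
{p, q, r, s, t} --0--> {p, q, r, s, t}  [seen]
{p, q, r, s, t} --1--> {p, q, r, s, t}  [seen]
{p, q, r, s, t} --2--> {p, q, r, s, t}  [seen]
{p, q, r, s} --0--> {p, q, r, s, t}  [seen]
{p, q, r, s} --1--> {p, q, r, s, t}  [seen]
{p, q, r, s} --2--> {p, q, r, s, t}  [seen]
{r, s, t} --0--> {q, r, s}  [seen]
{r, s, t} --1--> {p, q, r, s, t}  [seen]
{r, s, t} --2--> {p, q, r, s, t}  [seen]
Reachable DFA states: {p}, {t}, {r, t}, {p, q, t}, {r, s}, {q, r, t}, {p, s, t}, {q, r, s}, {q, r, s, t}, {p, r, s, t}, {p, q, r, s, t}, {p, q, r, s}, {r, s, t}.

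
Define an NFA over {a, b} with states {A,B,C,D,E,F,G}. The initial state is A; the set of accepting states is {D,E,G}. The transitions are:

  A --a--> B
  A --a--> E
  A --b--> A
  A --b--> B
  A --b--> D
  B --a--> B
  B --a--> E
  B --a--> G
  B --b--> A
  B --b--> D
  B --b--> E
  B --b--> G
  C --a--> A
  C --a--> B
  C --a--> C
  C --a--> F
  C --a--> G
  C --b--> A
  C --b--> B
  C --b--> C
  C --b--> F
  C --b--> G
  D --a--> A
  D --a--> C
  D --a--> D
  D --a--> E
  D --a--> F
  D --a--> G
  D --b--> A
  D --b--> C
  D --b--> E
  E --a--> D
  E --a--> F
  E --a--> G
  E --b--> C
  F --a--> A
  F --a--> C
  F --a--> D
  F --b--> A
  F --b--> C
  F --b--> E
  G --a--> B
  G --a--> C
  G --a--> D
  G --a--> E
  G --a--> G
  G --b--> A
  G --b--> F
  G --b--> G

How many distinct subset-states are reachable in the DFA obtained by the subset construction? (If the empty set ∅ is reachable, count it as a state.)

8

Start state of the DFA: {A}.
{A} --a--> {B,E}  [new]
{A} --b--> {A,B,D}  [new]
{B,E} --a--> {B,D,E,F,G}  [new]
{B,E} --b--> {A,C,D,E,G}  [new]
{A,B,D} --a--> {A,B,C,D,E,F,G}  [new]
{A,B,D} --b--> {A,B,C,D,E,G}  [new]
{B,D,E,F,G} --a--> {A,B,C,D,E,F,G}  [seen]
{B,D,E,F,G} --b--> {A,C,D,E,F,G}  [new]
{A,C,D,E,G} --a--> {A,B,C,D,E,F,G}  [seen]
{A,C,D,E,G} --b--> {A,B,C,D,E,F,G}  [seen]
{A,B,C,D,E,F,G} --a--> {A,B,C,D,E,F,G}  [seen]
{A,B,C,D,E,F,G} --b--> {A,B,C,D,E,F,G}  [seen]
{A,B,C,D,E,G} --a--> {A,B,C,D,E,F,G}  [seen]
{A,B,C,D,E,G} --b--> {A,B,C,D,E,F,G}  [seen]
{A,C,D,E,F,G} --a--> {A,B,C,D,E,F,G}  [seen]
{A,C,D,E,F,G} --b--> {A,B,C,D,E,F,G}  [seen]
Reachable DFA states: {A}, {B,E}, {A,B,D}, {B,D,E,F,G}, {A,C,D,E,G}, {A,B,C,D,E,F,G}, {A,B,C,D,E,G}, {A,C,D,E,F,G}.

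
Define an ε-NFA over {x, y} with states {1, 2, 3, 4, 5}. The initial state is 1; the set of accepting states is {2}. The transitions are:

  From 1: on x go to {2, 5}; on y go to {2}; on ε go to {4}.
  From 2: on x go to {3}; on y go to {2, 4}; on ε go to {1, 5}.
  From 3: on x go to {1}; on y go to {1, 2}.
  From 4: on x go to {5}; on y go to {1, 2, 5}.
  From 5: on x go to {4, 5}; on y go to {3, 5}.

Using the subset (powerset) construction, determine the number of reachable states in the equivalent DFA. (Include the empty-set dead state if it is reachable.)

3

Start state of the DFA: {1, 4} (ε-closure of the NFA start).
{1, 4} --x--> {1, 2, 4, 5}  [new]
{1, 4} --y--> {1, 2, 4, 5}  [seen]
{1, 2, 4, 5} --x--> {1, 2, 3, 4, 5}  [new]
{1, 2, 4, 5} --y--> {1, 2, 3, 4, 5}  [seen]
{1, 2, 3, 4, 5} --x--> {1, 2, 3, 4, 5}  [seen]
{1, 2, 3, 4, 5} --y--> {1, 2, 3, 4, 5}  [seen]
Reachable DFA states: {1, 4}, {1, 2, 4, 5}, {1, 2, 3, 4, 5}.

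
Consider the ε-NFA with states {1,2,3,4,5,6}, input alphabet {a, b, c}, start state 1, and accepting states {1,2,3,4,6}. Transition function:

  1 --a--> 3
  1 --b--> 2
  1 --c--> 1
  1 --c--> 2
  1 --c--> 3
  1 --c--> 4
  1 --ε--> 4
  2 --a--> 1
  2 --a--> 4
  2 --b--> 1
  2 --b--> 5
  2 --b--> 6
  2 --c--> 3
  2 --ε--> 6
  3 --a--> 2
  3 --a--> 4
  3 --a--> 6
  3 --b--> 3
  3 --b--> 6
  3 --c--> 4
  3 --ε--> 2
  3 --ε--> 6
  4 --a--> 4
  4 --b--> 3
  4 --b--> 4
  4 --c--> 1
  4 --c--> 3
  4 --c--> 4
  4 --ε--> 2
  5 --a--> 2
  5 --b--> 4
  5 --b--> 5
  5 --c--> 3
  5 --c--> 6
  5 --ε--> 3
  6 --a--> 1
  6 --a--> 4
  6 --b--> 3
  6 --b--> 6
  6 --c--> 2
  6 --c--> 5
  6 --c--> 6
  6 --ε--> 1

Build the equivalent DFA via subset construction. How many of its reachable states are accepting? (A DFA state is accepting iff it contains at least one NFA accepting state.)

Start state of the DFA: {1,2,4,6} (ε-closure of the NFA start).
{1,2,4,6} --a--> {1,2,3,4,6}  [new]
{1,2,4,6} --b--> {1,2,3,4,5,6}  [new]
{1,2,4,6} --c--> {1,2,3,4,5,6}  [seen]
{1,2,3,4,6} --a--> {1,2,3,4,6}  [seen]
{1,2,3,4,6} --b--> {1,2,3,4,5,6}  [seen]
{1,2,3,4,6} --c--> {1,2,3,4,5,6}  [seen]
{1,2,3,4,5,6} --a--> {1,2,3,4,6}  [seen]
{1,2,3,4,5,6} --b--> {1,2,3,4,5,6}  [seen]
{1,2,3,4,5,6} --c--> {1,2,3,4,5,6}  [seen]
Reachable DFA states: {1,2,4,6}, {1,2,3,4,6}, {1,2,3,4,5,6}.
Accepting DFA states (contain an NFA accepting state): {1,2,4,6}, {1,2,3,4,6}, {1,2,3,4,5,6}.

3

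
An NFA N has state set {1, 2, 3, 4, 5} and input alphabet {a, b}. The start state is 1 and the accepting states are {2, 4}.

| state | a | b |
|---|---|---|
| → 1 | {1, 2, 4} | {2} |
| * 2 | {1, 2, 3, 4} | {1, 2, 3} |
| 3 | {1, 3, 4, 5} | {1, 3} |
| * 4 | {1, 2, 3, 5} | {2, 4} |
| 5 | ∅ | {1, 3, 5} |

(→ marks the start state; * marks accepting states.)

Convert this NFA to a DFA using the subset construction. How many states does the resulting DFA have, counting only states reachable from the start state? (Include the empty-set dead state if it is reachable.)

Start state of the DFA: {1}.
{1} --a--> {1, 2, 4}  [new]
{1} --b--> {2}  [new]
{1, 2, 4} --a--> {1, 2, 3, 4, 5}  [new]
{1, 2, 4} --b--> {1, 2, 3, 4}  [new]
{2} --a--> {1, 2, 3, 4}  [seen]
{2} --b--> {1, 2, 3}  [new]
{1, 2, 3, 4, 5} --a--> {1, 2, 3, 4, 5}  [seen]
{1, 2, 3, 4, 5} --b--> {1, 2, 3, 4, 5}  [seen]
{1, 2, 3, 4} --a--> {1, 2, 3, 4, 5}  [seen]
{1, 2, 3, 4} --b--> {1, 2, 3, 4}  [seen]
{1, 2, 3} --a--> {1, 2, 3, 4, 5}  [seen]
{1, 2, 3} --b--> {1, 2, 3}  [seen]
Reachable DFA states: {1}, {1, 2, 4}, {2}, {1, 2, 3, 4, 5}, {1, 2, 3, 4}, {1, 2, 3}.

6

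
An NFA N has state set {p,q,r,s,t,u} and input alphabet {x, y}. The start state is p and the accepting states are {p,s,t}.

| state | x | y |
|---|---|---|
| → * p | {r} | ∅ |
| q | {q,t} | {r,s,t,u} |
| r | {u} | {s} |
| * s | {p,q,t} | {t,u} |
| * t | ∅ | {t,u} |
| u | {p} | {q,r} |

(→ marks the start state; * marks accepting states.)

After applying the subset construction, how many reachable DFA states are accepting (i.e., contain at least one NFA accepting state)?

Start state of the DFA: {p}.
{p} --x--> {r}  [new]
{p} --y--> ∅  [new]
{r} --x--> {u}  [new]
{r} --y--> {s}  [new]
∅ --x--> ∅  [seen]
∅ --y--> ∅  [seen]
{u} --x--> {p}  [seen]
{u} --y--> {q,r}  [new]
{s} --x--> {p,q,t}  [new]
{s} --y--> {t,u}  [new]
{q,r} --x--> {q,t,u}  [new]
{q,r} --y--> {r,s,t,u}  [new]
{p,q,t} --x--> {q,r,t}  [new]
{p,q,t} --y--> {r,s,t,u}  [seen]
{t,u} --x--> {p}  [seen]
{t,u} --y--> {q,r,t,u}  [new]
{q,t,u} --x--> {p,q,t}  [seen]
{q,t,u} --y--> {q,r,s,t,u}  [new]
{r,s,t,u} --x--> {p,q,t,u}  [new]
{r,s,t,u} --y--> {q,r,s,t,u}  [seen]
{q,r,t} --x--> {q,t,u}  [seen]
{q,r,t} --y--> {r,s,t,u}  [seen]
{q,r,t,u} --x--> {p,q,t,u}  [seen]
{q,r,t,u} --y--> {q,r,s,t,u}  [seen]
{q,r,s,t,u} --x--> {p,q,t,u}  [seen]
{q,r,s,t,u} --y--> {q,r,s,t,u}  [seen]
{p,q,t,u} --x--> {p,q,r,t}  [new]
{p,q,t,u} --y--> {q,r,s,t,u}  [seen]
{p,q,r,t} --x--> {q,r,t,u}  [seen]
{p,q,r,t} --y--> {r,s,t,u}  [seen]
Reachable DFA states: {p}, {r}, ∅, {u}, {s}, {q,r}, {p,q,t}, {t,u}, {q,t,u}, {r,s,t,u}, {q,r,t}, {q,r,t,u}, {q,r,s,t,u}, {p,q,t,u}, {p,q,r,t}.
Accepting DFA states (contain an NFA accepting state): {p}, {s}, {p,q,t}, {t,u}, {q,t,u}, {r,s,t,u}, {q,r,t}, {q,r,t,u}, {q,r,s,t,u}, {p,q,t,u}, {p,q,r,t}.

11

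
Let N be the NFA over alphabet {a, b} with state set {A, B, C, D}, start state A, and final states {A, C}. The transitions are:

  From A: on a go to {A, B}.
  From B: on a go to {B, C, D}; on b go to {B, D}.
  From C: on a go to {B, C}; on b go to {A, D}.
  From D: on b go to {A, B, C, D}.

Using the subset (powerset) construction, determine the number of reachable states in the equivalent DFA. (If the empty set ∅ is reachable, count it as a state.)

6

Start state of the DFA: {A}.
{A} --a--> {A, B}  [new]
{A} --b--> ∅  [new]
{A, B} --a--> {A, B, C, D}  [new]
{A, B} --b--> {B, D}  [new]
∅ --a--> ∅  [seen]
∅ --b--> ∅  [seen]
{A, B, C, D} --a--> {A, B, C, D}  [seen]
{A, B, C, D} --b--> {A, B, C, D}  [seen]
{B, D} --a--> {B, C, D}  [new]
{B, D} --b--> {A, B, C, D}  [seen]
{B, C, D} --a--> {B, C, D}  [seen]
{B, C, D} --b--> {A, B, C, D}  [seen]
Reachable DFA states: {A}, {A, B}, ∅, {A, B, C, D}, {B, D}, {B, C, D}.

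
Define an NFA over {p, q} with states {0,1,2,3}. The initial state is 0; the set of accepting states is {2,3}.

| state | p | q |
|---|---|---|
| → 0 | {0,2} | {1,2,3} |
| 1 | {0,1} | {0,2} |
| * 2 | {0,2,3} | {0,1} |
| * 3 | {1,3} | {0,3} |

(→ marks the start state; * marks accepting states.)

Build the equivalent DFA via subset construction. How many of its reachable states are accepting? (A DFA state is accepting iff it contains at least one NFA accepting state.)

4

Start state of the DFA: {0}.
{0} --p--> {0,2}  [new]
{0} --q--> {1,2,3}  [new]
{0,2} --p--> {0,2,3}  [new]
{0,2} --q--> {0,1,2,3}  [new]
{1,2,3} --p--> {0,1,2,3}  [seen]
{1,2,3} --q--> {0,1,2,3}  [seen]
{0,2,3} --p--> {0,1,2,3}  [seen]
{0,2,3} --q--> {0,1,2,3}  [seen]
{0,1,2,3} --p--> {0,1,2,3}  [seen]
{0,1,2,3} --q--> {0,1,2,3}  [seen]
Reachable DFA states: {0}, {0,2}, {1,2,3}, {0,2,3}, {0,1,2,3}.
Accepting DFA states (contain an NFA accepting state): {0,2}, {1,2,3}, {0,2,3}, {0,1,2,3}.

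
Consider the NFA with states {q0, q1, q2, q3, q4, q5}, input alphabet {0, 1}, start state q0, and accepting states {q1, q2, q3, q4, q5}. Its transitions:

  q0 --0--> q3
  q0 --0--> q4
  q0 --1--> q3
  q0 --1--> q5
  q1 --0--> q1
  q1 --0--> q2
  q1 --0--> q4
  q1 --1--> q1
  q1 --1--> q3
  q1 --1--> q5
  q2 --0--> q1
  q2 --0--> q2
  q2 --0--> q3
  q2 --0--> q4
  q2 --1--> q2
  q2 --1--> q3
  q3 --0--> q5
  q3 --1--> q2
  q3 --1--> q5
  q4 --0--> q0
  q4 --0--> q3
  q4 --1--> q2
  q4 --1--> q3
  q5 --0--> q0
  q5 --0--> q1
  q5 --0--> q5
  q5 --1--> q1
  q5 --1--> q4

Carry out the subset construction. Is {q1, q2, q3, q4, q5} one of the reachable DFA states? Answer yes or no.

Start state of the DFA: {q0}.
{q0} --0--> {q3, q4}  [new]
{q0} --1--> {q3, q5}  [new]
{q3, q4} --0--> {q0, q3, q5}  [new]
{q3, q4} --1--> {q2, q3, q5}  [new]
{q3, q5} --0--> {q0, q1, q5}  [new]
{q3, q5} --1--> {q1, q2, q4, q5}  [new]
{q0, q3, q5} --0--> {q0, q1, q3, q4, q5}  [new]
{q0, q3, q5} --1--> {q1, q2, q3, q4, q5}  [new]
{q2, q3, q5} --0--> {q0, q1, q2, q3, q4, q5}  [new]
{q2, q3, q5} --1--> {q1, q2, q3, q4, q5}  [seen]
{q0, q1, q5} --0--> {q0, q1, q2, q3, q4, q5}  [seen]
{q0, q1, q5} --1--> {q1, q3, q4, q5}  [new]
{q1, q2, q4, q5} --0--> {q0, q1, q2, q3, q4, q5}  [seen]
{q1, q2, q4, q5} --1--> {q1, q2, q3, q4, q5}  [seen]
{q0, q1, q3, q4, q5} --0--> {q0, q1, q2, q3, q4, q5}  [seen]
{q0, q1, q3, q4, q5} --1--> {q1, q2, q3, q4, q5}  [seen]
{q1, q2, q3, q4, q5} --0--> {q0, q1, q2, q3, q4, q5}  [seen]
{q1, q2, q3, q4, q5} --1--> {q1, q2, q3, q4, q5}  [seen]
{q0, q1, q2, q3, q4, q5} --0--> {q0, q1, q2, q3, q4, q5}  [seen]
{q0, q1, q2, q3, q4, q5} --1--> {q1, q2, q3, q4, q5}  [seen]
{q1, q3, q4, q5} --0--> {q0, q1, q2, q3, q4, q5}  [seen]
{q1, q3, q4, q5} --1--> {q1, q2, q3, q4, q5}  [seen]
Reachable DFA states: {q0}, {q3, q4}, {q3, q5}, {q0, q3, q5}, {q2, q3, q5}, {q0, q1, q5}, {q1, q2, q4, q5}, {q0, q1, q3, q4, q5}, {q1, q2, q3, q4, q5}, {q0, q1, q2, q3, q4, q5}, {q1, q3, q4, q5}.
{q1, q2, q3, q4, q5} is among them.

yes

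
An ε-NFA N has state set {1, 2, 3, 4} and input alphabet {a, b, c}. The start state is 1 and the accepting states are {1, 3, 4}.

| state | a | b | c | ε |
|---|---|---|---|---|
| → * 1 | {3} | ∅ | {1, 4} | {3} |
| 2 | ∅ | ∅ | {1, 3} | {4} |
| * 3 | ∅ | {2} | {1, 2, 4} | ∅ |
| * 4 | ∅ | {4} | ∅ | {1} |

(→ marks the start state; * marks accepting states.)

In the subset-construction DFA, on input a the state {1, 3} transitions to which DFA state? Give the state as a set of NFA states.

δ(1,a) = {3}; δ(3,a) = ∅.
Union: {3}.

{3}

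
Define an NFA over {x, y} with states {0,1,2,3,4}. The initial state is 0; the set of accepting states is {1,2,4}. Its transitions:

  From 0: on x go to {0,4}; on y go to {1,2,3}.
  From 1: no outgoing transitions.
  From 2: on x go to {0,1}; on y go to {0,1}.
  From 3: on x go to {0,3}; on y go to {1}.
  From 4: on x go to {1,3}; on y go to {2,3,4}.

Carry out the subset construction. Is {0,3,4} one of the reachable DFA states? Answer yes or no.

Start state of the DFA: {0}.
{0} --x--> {0,4}  [new]
{0} --y--> {1,2,3}  [new]
{0,4} --x--> {0,1,3,4}  [new]
{0,4} --y--> {1,2,3,4}  [new]
{1,2,3} --x--> {0,1,3}  [new]
{1,2,3} --y--> {0,1}  [new]
{0,1,3,4} --x--> {0,1,3,4}  [seen]
{0,1,3,4} --y--> {1,2,3,4}  [seen]
{1,2,3,4} --x--> {0,1,3}  [seen]
{1,2,3,4} --y--> {0,1,2,3,4}  [new]
{0,1,3} --x--> {0,3,4}  [new]
{0,1,3} --y--> {1,2,3}  [seen]
{0,1} --x--> {0,4}  [seen]
{0,1} --y--> {1,2,3}  [seen]
{0,1,2,3,4} --x--> {0,1,3,4}  [seen]
{0,1,2,3,4} --y--> {0,1,2,3,4}  [seen]
{0,3,4} --x--> {0,1,3,4}  [seen]
{0,3,4} --y--> {1,2,3,4}  [seen]
Reachable DFA states: {0}, {0,4}, {1,2,3}, {0,1,3,4}, {1,2,3,4}, {0,1,3}, {0,1}, {0,1,2,3,4}, {0,3,4}.
{0,3,4} is among them.

yes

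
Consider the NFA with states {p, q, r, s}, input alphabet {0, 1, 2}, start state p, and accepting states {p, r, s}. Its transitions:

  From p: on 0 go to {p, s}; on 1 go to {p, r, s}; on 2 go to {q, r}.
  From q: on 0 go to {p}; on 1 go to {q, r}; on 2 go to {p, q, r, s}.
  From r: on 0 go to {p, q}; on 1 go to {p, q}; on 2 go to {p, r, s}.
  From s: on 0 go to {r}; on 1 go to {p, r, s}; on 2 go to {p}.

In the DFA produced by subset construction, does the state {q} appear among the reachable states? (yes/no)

no

Start state of the DFA: {p}.
{p} --0--> {p, s}  [new]
{p} --1--> {p, r, s}  [new]
{p} --2--> {q, r}  [new]
{p, s} --0--> {p, r, s}  [seen]
{p, s} --1--> {p, r, s}  [seen]
{p, s} --2--> {p, q, r}  [new]
{p, r, s} --0--> {p, q, r, s}  [new]
{p, r, s} --1--> {p, q, r, s}  [seen]
{p, r, s} --2--> {p, q, r, s}  [seen]
{q, r} --0--> {p, q}  [new]
{q, r} --1--> {p, q, r}  [seen]
{q, r} --2--> {p, q, r, s}  [seen]
{p, q, r} --0--> {p, q, s}  [new]
{p, q, r} --1--> {p, q, r, s}  [seen]
{p, q, r} --2--> {p, q, r, s}  [seen]
{p, q, r, s} --0--> {p, q, r, s}  [seen]
{p, q, r, s} --1--> {p, q, r, s}  [seen]
{p, q, r, s} --2--> {p, q, r, s}  [seen]
{p, q} --0--> {p, s}  [seen]
{p, q} --1--> {p, q, r, s}  [seen]
{p, q} --2--> {p, q, r, s}  [seen]
{p, q, s} --0--> {p, r, s}  [seen]
{p, q, s} --1--> {p, q, r, s}  [seen]
{p, q, s} --2--> {p, q, r, s}  [seen]
Reachable DFA states: {p}, {p, s}, {p, r, s}, {q, r}, {p, q, r}, {p, q, r, s}, {p, q}, {p, q, s}.
{q} is not among them.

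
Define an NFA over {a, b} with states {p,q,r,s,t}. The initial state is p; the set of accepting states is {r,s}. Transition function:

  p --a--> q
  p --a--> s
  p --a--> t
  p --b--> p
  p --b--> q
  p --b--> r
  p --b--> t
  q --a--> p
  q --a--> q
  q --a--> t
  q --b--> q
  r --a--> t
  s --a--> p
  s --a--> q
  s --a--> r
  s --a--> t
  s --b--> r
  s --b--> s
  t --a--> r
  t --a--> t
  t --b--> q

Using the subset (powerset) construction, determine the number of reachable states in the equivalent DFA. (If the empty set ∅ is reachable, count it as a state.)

Start state of the DFA: {p}.
{p} --a--> {q,s,t}  [new]
{p} --b--> {p,q,r,t}  [new]
{q,s,t} --a--> {p,q,r,t}  [seen]
{q,s,t} --b--> {q,r,s}  [new]
{p,q,r,t} --a--> {p,q,r,s,t}  [new]
{p,q,r,t} --b--> {p,q,r,t}  [seen]
{q,r,s} --a--> {p,q,r,t}  [seen]
{q,r,s} --b--> {q,r,s}  [seen]
{p,q,r,s,t} --a--> {p,q,r,s,t}  [seen]
{p,q,r,s,t} --b--> {p,q,r,s,t}  [seen]
Reachable DFA states: {p}, {q,s,t}, {p,q,r,t}, {q,r,s}, {p,q,r,s,t}.

5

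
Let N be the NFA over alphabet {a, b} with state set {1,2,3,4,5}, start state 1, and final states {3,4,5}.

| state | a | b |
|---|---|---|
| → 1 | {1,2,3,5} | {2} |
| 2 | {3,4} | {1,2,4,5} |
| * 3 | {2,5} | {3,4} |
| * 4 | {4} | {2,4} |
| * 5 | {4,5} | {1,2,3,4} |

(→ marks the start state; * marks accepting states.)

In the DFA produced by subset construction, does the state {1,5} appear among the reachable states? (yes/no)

Start state of the DFA: {1}.
{1} --a--> {1,2,3,5}  [new]
{1} --b--> {2}  [new]
{1,2,3,5} --a--> {1,2,3,4,5}  [new]
{1,2,3,5} --b--> {1,2,3,4,5}  [seen]
{2} --a--> {3,4}  [new]
{2} --b--> {1,2,4,5}  [new]
{1,2,3,4,5} --a--> {1,2,3,4,5}  [seen]
{1,2,3,4,5} --b--> {1,2,3,4,5}  [seen]
{3,4} --a--> {2,4,5}  [new]
{3,4} --b--> {2,3,4}  [new]
{1,2,4,5} --a--> {1,2,3,4,5}  [seen]
{1,2,4,5} --b--> {1,2,3,4,5}  [seen]
{2,4,5} --a--> {3,4,5}  [new]
{2,4,5} --b--> {1,2,3,4,5}  [seen]
{2,3,4} --a--> {2,3,4,5}  [new]
{2,3,4} --b--> {1,2,3,4,5}  [seen]
{3,4,5} --a--> {2,4,5}  [seen]
{3,4,5} --b--> {1,2,3,4}  [new]
{2,3,4,5} --a--> {2,3,4,5}  [seen]
{2,3,4,5} --b--> {1,2,3,4,5}  [seen]
{1,2,3,4} --a--> {1,2,3,4,5}  [seen]
{1,2,3,4} --b--> {1,2,3,4,5}  [seen]
Reachable DFA states: {1}, {1,2,3,5}, {2}, {1,2,3,4,5}, {3,4}, {1,2,4,5}, {2,4,5}, {2,3,4}, {3,4,5}, {2,3,4,5}, {1,2,3,4}.
{1,5} is not among them.

no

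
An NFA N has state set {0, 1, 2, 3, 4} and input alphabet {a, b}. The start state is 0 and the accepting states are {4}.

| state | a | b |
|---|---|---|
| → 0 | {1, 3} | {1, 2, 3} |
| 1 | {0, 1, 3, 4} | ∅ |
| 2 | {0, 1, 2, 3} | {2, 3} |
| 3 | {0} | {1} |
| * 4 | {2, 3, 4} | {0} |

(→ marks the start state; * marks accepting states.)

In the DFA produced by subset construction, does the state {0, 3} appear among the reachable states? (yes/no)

Start state of the DFA: {0}.
{0} --a--> {1, 3}  [new]
{0} --b--> {1, 2, 3}  [new]
{1, 3} --a--> {0, 1, 3, 4}  [new]
{1, 3} --b--> {1}  [new]
{1, 2, 3} --a--> {0, 1, 2, 3, 4}  [new]
{1, 2, 3} --b--> {1, 2, 3}  [seen]
{0, 1, 3, 4} --a--> {0, 1, 2, 3, 4}  [seen]
{0, 1, 3, 4} --b--> {0, 1, 2, 3}  [new]
{1} --a--> {0, 1, 3, 4}  [seen]
{1} --b--> ∅  [new]
{0, 1, 2, 3, 4} --a--> {0, 1, 2, 3, 4}  [seen]
{0, 1, 2, 3, 4} --b--> {0, 1, 2, 3}  [seen]
{0, 1, 2, 3} --a--> {0, 1, 2, 3, 4}  [seen]
{0, 1, 2, 3} --b--> {1, 2, 3}  [seen]
∅ --a--> ∅  [seen]
∅ --b--> ∅  [seen]
Reachable DFA states: {0}, {1, 3}, {1, 2, 3}, {0, 1, 3, 4}, {1}, {0, 1, 2, 3, 4}, {0, 1, 2, 3}, ∅.
{0, 3} is not among them.

no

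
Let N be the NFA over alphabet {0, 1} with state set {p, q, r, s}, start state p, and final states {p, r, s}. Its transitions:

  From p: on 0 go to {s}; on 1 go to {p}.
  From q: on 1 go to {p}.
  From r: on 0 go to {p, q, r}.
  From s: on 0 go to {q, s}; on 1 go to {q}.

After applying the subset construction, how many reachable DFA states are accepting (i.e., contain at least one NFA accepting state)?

Start state of the DFA: {p}.
{p} --0--> {s}  [new]
{p} --1--> {p}  [seen]
{s} --0--> {q, s}  [new]
{s} --1--> {q}  [new]
{q, s} --0--> {q, s}  [seen]
{q, s} --1--> {p, q}  [new]
{q} --0--> ∅  [new]
{q} --1--> {p}  [seen]
{p, q} --0--> {s}  [seen]
{p, q} --1--> {p}  [seen]
∅ --0--> ∅  [seen]
∅ --1--> ∅  [seen]
Reachable DFA states: {p}, {s}, {q, s}, {q}, {p, q}, ∅.
Accepting DFA states (contain an NFA accepting state): {p}, {s}, {q, s}, {p, q}.

4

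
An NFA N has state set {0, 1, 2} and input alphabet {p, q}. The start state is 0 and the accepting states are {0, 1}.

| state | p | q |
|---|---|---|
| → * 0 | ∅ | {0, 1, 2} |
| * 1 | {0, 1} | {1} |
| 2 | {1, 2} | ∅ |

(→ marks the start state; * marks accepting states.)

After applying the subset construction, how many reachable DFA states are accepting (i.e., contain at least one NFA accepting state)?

2

Start state of the DFA: {0}.
{0} --p--> ∅  [new]
{0} --q--> {0, 1, 2}  [new]
∅ --p--> ∅  [seen]
∅ --q--> ∅  [seen]
{0, 1, 2} --p--> {0, 1, 2}  [seen]
{0, 1, 2} --q--> {0, 1, 2}  [seen]
Reachable DFA states: {0}, ∅, {0, 1, 2}.
Accepting DFA states (contain an NFA accepting state): {0}, {0, 1, 2}.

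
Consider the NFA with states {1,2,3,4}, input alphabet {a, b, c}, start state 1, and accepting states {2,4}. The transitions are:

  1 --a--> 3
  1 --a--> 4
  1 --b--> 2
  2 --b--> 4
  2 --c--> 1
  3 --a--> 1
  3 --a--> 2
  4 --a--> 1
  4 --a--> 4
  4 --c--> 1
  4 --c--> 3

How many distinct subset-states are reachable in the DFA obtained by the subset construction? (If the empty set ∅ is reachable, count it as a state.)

Start state of the DFA: {1}.
{1} --a--> {3,4}  [new]
{1} --b--> {2}  [new]
{1} --c--> ∅  [new]
{3,4} --a--> {1,2,4}  [new]
{3,4} --b--> ∅  [seen]
{3,4} --c--> {1,3}  [new]
{2} --a--> ∅  [seen]
{2} --b--> {4}  [new]
{2} --c--> {1}  [seen]
∅ --a--> ∅  [seen]
∅ --b--> ∅  [seen]
∅ --c--> ∅  [seen]
{1,2,4} --a--> {1,3,4}  [new]
{1,2,4} --b--> {2,4}  [new]
{1,2,4} --c--> {1,3}  [seen]
{1,3} --a--> {1,2,3,4}  [new]
{1,3} --b--> {2}  [seen]
{1,3} --c--> ∅  [seen]
{4} --a--> {1,4}  [new]
{4} --b--> ∅  [seen]
{4} --c--> {1,3}  [seen]
{1,3,4} --a--> {1,2,3,4}  [seen]
{1,3,4} --b--> {2}  [seen]
{1,3,4} --c--> {1,3}  [seen]
{2,4} --a--> {1,4}  [seen]
{2,4} --b--> {4}  [seen]
{2,4} --c--> {1,3}  [seen]
{1,2,3,4} --a--> {1,2,3,4}  [seen]
{1,2,3,4} --b--> {2,4}  [seen]
{1,2,3,4} --c--> {1,3}  [seen]
{1,4} --a--> {1,3,4}  [seen]
{1,4} --b--> {2}  [seen]
{1,4} --c--> {1,3}  [seen]
Reachable DFA states: {1}, {3,4}, {2}, ∅, {1,2,4}, {1,3}, {4}, {1,3,4}, {2,4}, {1,2,3,4}, {1,4}.

11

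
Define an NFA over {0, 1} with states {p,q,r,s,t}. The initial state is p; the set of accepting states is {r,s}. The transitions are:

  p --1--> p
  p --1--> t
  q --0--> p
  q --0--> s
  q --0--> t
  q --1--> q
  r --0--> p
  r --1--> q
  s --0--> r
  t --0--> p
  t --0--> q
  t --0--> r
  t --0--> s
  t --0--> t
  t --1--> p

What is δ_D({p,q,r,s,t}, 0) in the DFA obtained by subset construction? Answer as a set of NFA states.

{p,q,r,s,t}

δ(p,0) = ∅; δ(q,0) = {p,s,t}; δ(r,0) = {p}; δ(s,0) = {r}; δ(t,0) = {p,q,r,s,t}.
Union: {p,q,r,s,t}.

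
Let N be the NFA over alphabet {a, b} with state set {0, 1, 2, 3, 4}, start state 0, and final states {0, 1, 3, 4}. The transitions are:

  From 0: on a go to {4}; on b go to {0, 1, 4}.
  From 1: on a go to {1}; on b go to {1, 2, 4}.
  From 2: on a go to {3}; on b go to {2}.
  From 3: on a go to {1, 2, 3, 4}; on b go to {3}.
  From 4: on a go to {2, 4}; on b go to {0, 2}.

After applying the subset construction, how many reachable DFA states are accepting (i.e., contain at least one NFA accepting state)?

Start state of the DFA: {0}.
{0} --a--> {4}  [new]
{0} --b--> {0, 1, 4}  [new]
{4} --a--> {2, 4}  [new]
{4} --b--> {0, 2}  [new]
{0, 1, 4} --a--> {1, 2, 4}  [new]
{0, 1, 4} --b--> {0, 1, 2, 4}  [new]
{2, 4} --a--> {2, 3, 4}  [new]
{2, 4} --b--> {0, 2}  [seen]
{0, 2} --a--> {3, 4}  [new]
{0, 2} --b--> {0, 1, 2, 4}  [seen]
{1, 2, 4} --a--> {1, 2, 3, 4}  [new]
{1, 2, 4} --b--> {0, 1, 2, 4}  [seen]
{0, 1, 2, 4} --a--> {1, 2, 3, 4}  [seen]
{0, 1, 2, 4} --b--> {0, 1, 2, 4}  [seen]
{2, 3, 4} --a--> {1, 2, 3, 4}  [seen]
{2, 3, 4} --b--> {0, 2, 3}  [new]
{3, 4} --a--> {1, 2, 3, 4}  [seen]
{3, 4} --b--> {0, 2, 3}  [seen]
{1, 2, 3, 4} --a--> {1, 2, 3, 4}  [seen]
{1, 2, 3, 4} --b--> {0, 1, 2, 3, 4}  [new]
{0, 2, 3} --a--> {1, 2, 3, 4}  [seen]
{0, 2, 3} --b--> {0, 1, 2, 3, 4}  [seen]
{0, 1, 2, 3, 4} --a--> {1, 2, 3, 4}  [seen]
{0, 1, 2, 3, 4} --b--> {0, 1, 2, 3, 4}  [seen]
Reachable DFA states: {0}, {4}, {0, 1, 4}, {2, 4}, {0, 2}, {1, 2, 4}, {0, 1, 2, 4}, {2, 3, 4}, {3, 4}, {1, 2, 3, 4}, {0, 2, 3}, {0, 1, 2, 3, 4}.
Accepting DFA states (contain an NFA accepting state): {0}, {4}, {0, 1, 4}, {2, 4}, {0, 2}, {1, 2, 4}, {0, 1, 2, 4}, {2, 3, 4}, {3, 4}, {1, 2, 3, 4}, {0, 2, 3}, {0, 1, 2, 3, 4}.

12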